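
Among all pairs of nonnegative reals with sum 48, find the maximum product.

With x + y = 48, the product is P(x) = x(48 − x).
P'(x) = 48 − 2x = 0 gives x = 24; P'' = −2 < 0, so this is the maximum.
P = 24·24 = 576.

576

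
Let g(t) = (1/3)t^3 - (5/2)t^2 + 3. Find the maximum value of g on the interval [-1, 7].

3

Differentiating, g'(t) = t^2 - 5t; which vanishes at t = 0 and t = 5.
Compare values at every candidate in [-1, 7]: g(-1) = 1/6,  g(0) = 3,  g(5) = -107/6,  g(7) = -31/6.
So the maximum is g(0) = 3.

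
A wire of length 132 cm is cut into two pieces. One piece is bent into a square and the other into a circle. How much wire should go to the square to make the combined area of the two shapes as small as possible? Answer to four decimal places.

Let x be the length used for the square. Square side x/4; circle radius (132−x)/(2π).
A(x) = (x/4)² + π·((132−x)/(2π))² = x²/16 + (132−x)²/(4π) for 0 ≤ x ≤ 132. A'(x) = x/8 − (132−x)/(2π) = 0 gives x = 4·132/(π+4) ≈ 73.9331.
A'' = 1/8 + 1/(2π) > 0, so this gives the minimum combined area; x ≈ 73.9331 cm to the square.

73.9331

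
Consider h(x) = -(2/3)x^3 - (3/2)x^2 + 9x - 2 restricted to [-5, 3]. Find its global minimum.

-49/2

The derivative is -2x^2 - 3x + 9, which vanishes at x = -3 and x = 3/2.
Candidates: h(-5) = -7/6,  h(-3) = -49/2,  h(3/2) = 47/8,  h(3) = -13/2.
Hence the absolute minimum is -49/2 at x = -3.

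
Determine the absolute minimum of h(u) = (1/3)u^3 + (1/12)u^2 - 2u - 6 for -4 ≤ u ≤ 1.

Differentiating, h'(u) = u^2 + (1/6)u - 2; whose only zero in [-4, 1] is u = -3/2.
Candidates: h(-4) = -18,  h(-3/2) = -63/16,  h(1) = -91/12.
So the minimum is h(-4) = -18.

-18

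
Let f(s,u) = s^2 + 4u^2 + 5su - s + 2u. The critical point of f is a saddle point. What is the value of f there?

2

∂f/∂s = 2s + 5u - 1 = 0 and ∂f/∂u = 5s + 8u + 2 = 0, so (s, u) = (-2, 1).
The Hessian has f_{ss} = 2, f_{uu} = 8, f_{su} = 5, giving D = -9 < 0, so the point is a saddle point.
f(-2, 1) = 2.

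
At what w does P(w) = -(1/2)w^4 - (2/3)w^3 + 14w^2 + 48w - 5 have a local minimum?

P'(w) = -2w^3 - 2w^2 + 28w + 48. Setting P'(w) = 0 gives w ∈ {-3, -2, 4}.
P''(w) = -6w^2 - 4w + 28. P''(-3) = -14 < 0 ⇒ local maximum; P''(-2) = 12 > 0 ⇒ local minimum; P''(4) = -84 < 0 ⇒ local maximum.
The local minimum is P(-2) = -143/3.

-2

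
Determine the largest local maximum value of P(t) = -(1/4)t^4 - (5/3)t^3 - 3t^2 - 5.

-5

P'(t) = -t^3 - 5t^2 - 6t. Setting P'(t) = 0 gives t ∈ {-3, -2, 0}.
Since P''(t) = -3t^2 - 10t - 6, we get P''(-3) = -3 < 0 ⇒ local maximum; P''(-2) = 2 > 0 ⇒ local minimum; P''(0) = -6 < 0 ⇒ local maximum.
So the largest local maximum value is P(0) = -5.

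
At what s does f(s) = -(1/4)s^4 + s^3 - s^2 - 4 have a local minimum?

f'(s) = -s^3 + 3s^2 - 2s. Setting f'(s) = 0 gives s ∈ {0, 1, 2}.
f''(s) = -3s^2 + 6s - 2. f''(0) = -2 < 0 ⇒ local maximum; f''(1) = 1 > 0 ⇒ local minimum; f''(2) = -2 < 0 ⇒ local maximum.
So the local minimum value is f(1) = -17/4.

1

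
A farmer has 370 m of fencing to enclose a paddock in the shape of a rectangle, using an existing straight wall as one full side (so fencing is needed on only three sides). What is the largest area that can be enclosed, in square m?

Let the sides perpendicular to the wall have length x and the parallel side y, so 2x + y = 370 and the area is A = xy = x(370 − 2x).
A'(x) = 370 − 4x = 0 gives x = 185/2, and A''(x) = −4 < 0 confirms a maximum.
Then y = 370 − 2·185/2 = 185 and A = 34225/2.

34225/2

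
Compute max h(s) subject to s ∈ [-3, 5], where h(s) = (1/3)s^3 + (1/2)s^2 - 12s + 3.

69/2

Differentiating, h'(s) = s^2 + s - 12; whose only zero in [-3, 5] is s = 3.
Evaluating at the critical points and endpoints: h(-3) = 69/2, h(3) = -39/2, h(5) = -17/6.
So the maximum is h(-3) = 69/2.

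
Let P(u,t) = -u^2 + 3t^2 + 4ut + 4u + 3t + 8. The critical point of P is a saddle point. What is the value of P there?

∂P/∂u = -2u + 4t + 4 = 0 and ∂P/∂t = 4u + 6t + 3 = 0, so (u, t) = (3/7, -11/14).
The Hessian has P_{uu} = -2, P_{tt} = 6, P_{ut} = 4, giving D = -28 < 0, so the point is a saddle point.
P(3/7, -11/14) = 215/28.

215/28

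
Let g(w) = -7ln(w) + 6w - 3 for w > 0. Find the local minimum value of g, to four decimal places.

g'(w) = -7/w + 6 = 0 gives w = 7/6.
g''(w) = 7/w², which is positive for w > 0, so this is a local minimum.
g(7/6) = -7·ln(7/6) + 7 - 3 ≈ 2.9209.

2.9209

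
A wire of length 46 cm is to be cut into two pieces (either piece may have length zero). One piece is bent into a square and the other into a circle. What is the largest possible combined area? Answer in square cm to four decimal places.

168.3859

Let x be the length used for the square. Square side x/4; circle radius (46−x)/(2π).
A(x) = (x/4)² + π·((46−x)/(2π))² = x²/16 + (46−x)²/(4π) for 0 ≤ x ≤ 46. A'(x) = x/8 − (46−x)/(2π) = 0 gives x = 4·46/(π+4) ≈ 25.7646.
A'' > 0, so the interior critical point is a minimum; the maximum is at an endpoint. A(0) = 168.3859 and A(46) = 132.2500, so the largest area is 168.3859.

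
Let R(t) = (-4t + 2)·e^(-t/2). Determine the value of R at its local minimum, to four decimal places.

R'(t) = (-4)·e^(-t/2) + (-4t + 2)·(-1/2)·e^(-t/2) = (2t - 5)·e^(-t/2). Since e^(-t/2) > 0, the only critical point is t = 5/2.
R''(5/2) has the same sign as 2 > 0, so this is a local minimum.
R(5/2) = (-8)·e^(-5/4) ≈ -2.2920.

-2.2920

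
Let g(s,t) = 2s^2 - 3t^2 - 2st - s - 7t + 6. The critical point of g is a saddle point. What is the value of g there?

∂g/∂s = 4s - 2t - 1 = 0 and ∂g/∂t = -2s - 6t - 7 = 0, so (s, t) = (-2/7, -15/14).
The Hessian has g_{ss} = 4, g_{tt} = -6, g_{st} = -2, giving D = -28 < 0, so the point is a saddle point.
g(-2/7, -15/14) = 277/28.

277/28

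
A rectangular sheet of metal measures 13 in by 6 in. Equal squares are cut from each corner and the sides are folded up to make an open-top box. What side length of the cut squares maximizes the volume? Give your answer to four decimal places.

1.2884

With cut size x, the volume is V(x) = x(13 − 2x)(6 − 2x) for 0 < x < 3.
V'(x) = 12x^2 − 76x + 78. Setting V'(x) = 0 gives x ≈ 1.2884 (the root in (0, 3)).
V''(x) = 24x − 76 is negative there, so this is the maximum; V ≈ 45.9710.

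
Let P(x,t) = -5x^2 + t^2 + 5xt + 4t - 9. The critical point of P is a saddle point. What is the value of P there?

∂P/∂x = -10x + 5t = 0 and ∂P/∂t = 5x + 2t + 4 = 0, so (x, t) = (-4/9, -8/9).
The Hessian has P_{xx} = -10, P_{tt} = 2, P_{xt} = 5, giving D = -45 < 0, so the point is a saddle point.
P(-4/9, -8/9) = -97/9.

-97/9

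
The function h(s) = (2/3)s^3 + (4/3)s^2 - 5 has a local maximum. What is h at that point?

h'(s) = 2s^2 + (8/3)s = 0 at s = -4/3, 0.
h''(s) = 4s + 8/3. h''(-4/3) = -8/3 < 0 ⇒ local maximum; h''(0) = 8/3 > 0 ⇒ local minimum.
The local maximum is h(-4/3) = -341/81.

-341/81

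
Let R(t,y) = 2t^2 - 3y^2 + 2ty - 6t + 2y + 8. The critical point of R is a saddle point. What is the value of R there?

∂R/∂t = 4t + 2y - 6 = 0 and ∂R/∂y = 2t - 6y + 2 = 0, so (t, y) = (8/7, 5/7).
The Hessian has R_{tt} = 4, R_{yy} = -6, R_{ty} = 2, giving D = -28 < 0, so the point is a saddle point.
R(8/7, 5/7) = 37/7.

37/7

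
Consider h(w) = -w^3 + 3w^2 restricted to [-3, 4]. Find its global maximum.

54

Differentiating, h'(w) = -3w^2 + 6w; which vanishes at w = 0 and w = 2.
Evaluating at the critical points and endpoints: h(-3) = 54,  h(0) = 0,  h(2) = 4,  h(4) = -16.
So the maximum is h(-3) = 54.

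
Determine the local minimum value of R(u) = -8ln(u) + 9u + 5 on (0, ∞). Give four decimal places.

R'(u) = -8/u + 9 = 0 gives u = 8/9.
R''(u) = 8/u², which is positive for u > 0, so this is a local minimum.
R(8/9) = -8·ln(8/9) + 8 + 5 ≈ 13.9423.

13.9423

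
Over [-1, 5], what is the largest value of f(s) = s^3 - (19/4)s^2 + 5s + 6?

149/4

f'(s) = 3s^2 - (19/2)s + 5, which vanishes at s = 2/3 and s = 5/2.
Candidates: f(-1) = -19/4; f(2/3) = 203/27; f(5/2) = 71/16; f(5) = 149/4.
So the maximum is f(5) = 149/4.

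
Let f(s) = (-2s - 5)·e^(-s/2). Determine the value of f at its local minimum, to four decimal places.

-5.1361

By the product rule, f'(s) = (s + 1/2)·e^(-s/2). Since e^(-s/2) > 0, the only critical point is s = -1/2.
f''(-1/2) has the same sign as 1 > 0, so this is a local minimum.
f(-1/2) = (-4)·e^(1/4) ≈ -5.1361.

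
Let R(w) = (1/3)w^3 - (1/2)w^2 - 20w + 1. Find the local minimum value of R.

-419/6

R'(w) = w^2 - w - 20 = 0 at w = -4, 5.
Second-derivative test with R''(w) = 2w - 1: R''(-4) = -9 < 0 ⇒ local maximum; R''(5) = 9 > 0 ⇒ local minimum.
So the local minimum value is R(5) = -419/6.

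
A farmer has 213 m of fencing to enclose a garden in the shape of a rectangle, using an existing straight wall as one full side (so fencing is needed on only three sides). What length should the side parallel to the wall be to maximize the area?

Let the sides perpendicular to the wall have length x and the parallel side y, so 2x + y = 213 and the area is A = xy = x(213 − 2x).
A'(x) = 213 − 4x = 0 gives x = 213/4, and A''(x) = −4 < 0 confirms a maximum.
Then y = 213 − 2·213/4 = 213/2 and A = 45369/8.

213/2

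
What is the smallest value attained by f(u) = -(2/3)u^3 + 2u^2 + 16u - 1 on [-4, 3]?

-59/3

The derivative is -2u^2 + 4u + 16, whose only zero in [-4, 3] is u = -2.
Compare values at every candidate in [-4, 3]: f(-4) = 29/3, f(-2) = -59/3, f(3) = 47.
The minimum over the interval is -59/3, attained at u = -2.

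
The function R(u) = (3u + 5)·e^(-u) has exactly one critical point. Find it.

-2/3

Differentiating with the product rule gives R'(u) = (-3u - 2)·e^(-u). Since e^(-u) > 0, the only critical point is u = -2/3.
R''(-2/3) has the same sign as -3 < 0, so this is a local maximum.
R(-2/3) = (3)·e^(2/3) ≈ 5.8432.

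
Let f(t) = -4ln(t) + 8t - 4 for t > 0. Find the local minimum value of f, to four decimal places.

2.7726

f'(t) = -4/t + 8 = 0 gives t = 1/2.
f''(t) = 4/t², which is positive for t > 0, so this is a local minimum.
f(1/2) = -4·ln(1/2) + 4 - 4 ≈ 2.7726.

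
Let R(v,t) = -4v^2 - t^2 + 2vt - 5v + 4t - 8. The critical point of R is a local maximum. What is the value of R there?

∂R/∂v = -8v + 2t - 5 = 0 and ∂R/∂t = 2v - 2t + 4 = 0, so (v, t) = (-1/6, 11/6).
The Hessian has R_{vv} = -8, R_{tt} = -2, R_{vt} = 2, giving D = 12 > 0 with R_{vv} < 0, so the point is a local maximum.
R(-1/6, 11/6) = -47/12.

-47/12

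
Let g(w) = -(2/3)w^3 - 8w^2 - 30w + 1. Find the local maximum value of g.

Critical points: g'(w) = -2w^2 - 16w - 30 vanishes at w = -5, -3.
Second-derivative test with g''(w) = -4w - 16: g''(-5) = 4 > 0 ⇒ local minimum; g''(-3) = -4 < 0 ⇒ local maximum.
The local maximum is g(-3) = 37.

37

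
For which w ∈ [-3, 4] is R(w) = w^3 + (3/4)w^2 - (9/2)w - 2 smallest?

R'(w) = 3w^2 + (3/2)w - 9/2, which vanishes at w = -3/2 and w = 1.
Candidates: R(-3) = -35/4, R(-3/2) = 49/16, R(1) = -19/4, R(4) = 56.
So the minimum is R(-3) = -35/4.

-3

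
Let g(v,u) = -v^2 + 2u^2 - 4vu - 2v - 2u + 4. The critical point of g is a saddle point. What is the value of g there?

∂g/∂v = -2v - 4u - 2 = 0 and ∂g/∂u = -4v + 4u - 2 = 0, so (v, u) = (-2/3, -1/6).
The Hessian has g_{vv} = -2, g_{uu} = 4, g_{vu} = -4, giving D = -24 < 0, so the point is a saddle point.
g(-2/3, -1/6) = 29/6.

29/6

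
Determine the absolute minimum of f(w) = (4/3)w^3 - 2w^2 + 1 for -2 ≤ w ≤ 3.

-53/3

f'(w) = 4w^2 - 4w, which vanishes at w = 0 and w = 1.
Evaluating at the critical points and endpoints: f(-2) = -53/3; f(0) = 1; f(1) = 1/3; f(3) = 19.
The minimum over the interval is -53/3, attained at w = -2.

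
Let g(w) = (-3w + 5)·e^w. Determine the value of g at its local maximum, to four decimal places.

5.8432

Differentiating with the product rule gives g'(w) = (-3w + 2)·e^w. Since e^w > 0, the only critical point is w = 2/3.
g''(2/3) has the same sign as -3 < 0, so this is a local maximum.
g(2/3) = (3)·e^(2/3) ≈ 5.8432.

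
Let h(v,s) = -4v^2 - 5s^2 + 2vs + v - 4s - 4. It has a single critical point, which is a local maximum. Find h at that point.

∂h/∂v = -8v + 2s + 1 = 0 and ∂h/∂s = 2v - 10s - 4 = 0, so (v, s) = (1/38, -15/38).
The Hessian has h_{vv} = -8, h_{ss} = -10, h_{vs} = 2, giving D = 76 > 0 with h_{vv} < 0, so the point is a local maximum.
h(1/38, -15/38) = -243/76.

-243/76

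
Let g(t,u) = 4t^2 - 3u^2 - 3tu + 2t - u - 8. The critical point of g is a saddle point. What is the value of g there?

∂g/∂t = 8t - 3u + 2 = 0 and ∂g/∂u = -3t - 6u - 1 = 0, so (t, u) = (-5/19, -2/57).
The Hessian has g_{tt} = 8, g_{uu} = -6, g_{tu} = -3, giving D = -57 < 0, so the point is a saddle point.
g(-5/19, -2/57) = -470/57.

-470/57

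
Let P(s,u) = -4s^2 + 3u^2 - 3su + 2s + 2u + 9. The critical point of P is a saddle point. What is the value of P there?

521/57

∂P/∂s = -8s - 3u + 2 = 0 and ∂P/∂u = -3s + 6u + 2 = 0, so (s, u) = (6/19, -10/57).
The Hessian has P_{ss} = -8, P_{uu} = 6, P_{su} = -3, giving D = -57 < 0, so the point is a saddle point.
P(6/19, -10/57) = 521/57.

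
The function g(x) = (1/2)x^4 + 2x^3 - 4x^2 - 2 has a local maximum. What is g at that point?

-2

g'(x) = 2x^3 + 6x^2 - 8x. Setting g'(x) = 0 gives x ∈ {-4, 0, 1}.
Second-derivative test with g''(x) = 6x^2 + 12x - 8: g''(-4) = 40 > 0 ⇒ local minimum; g''(0) = -8 < 0 ⇒ local maximum; g''(1) = 10 > 0 ⇒ local minimum.
Thus g has its local maximum at x = 0, with value -2.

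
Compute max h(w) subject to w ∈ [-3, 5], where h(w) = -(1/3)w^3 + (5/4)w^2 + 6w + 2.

74/3

h'(w) = -w^2 + (5/2)w + 6, which vanishes at w = -3/2 and w = 4.
Candidates: h(-3) = 17/4,  h(-3/2) = -49/16,  h(4) = 74/3,  h(5) = 259/12.
So the maximum is h(4) = 74/3.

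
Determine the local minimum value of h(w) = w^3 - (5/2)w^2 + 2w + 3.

7/2

h'(w) = 3w^2 - 5w + 2 = 0 at w = 2/3, 1.
h''(w) = 6w - 5. h''(2/3) = -1 < 0 ⇒ local maximum; h''(1) = 1 > 0 ⇒ local minimum.
So the local minimum value is h(1) = 7/2.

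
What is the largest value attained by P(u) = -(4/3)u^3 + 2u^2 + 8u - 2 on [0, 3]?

P'(u) = -4u^2 + 4u + 8, whose only zero in [0, 3] is u = 2.
Compare values at every candidate in [0, 3]: P(0) = -2,  P(2) = 34/3,  P(3) = 4.
The maximum over the interval is 34/3, attained at u = 2.

34/3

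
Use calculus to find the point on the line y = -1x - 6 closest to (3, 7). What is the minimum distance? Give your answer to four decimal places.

11.3137

Minimize D(x)^2 = (x - 3)^2 + (-x - 13)^2.
d/dx[D^2] = 2(x - 3) + 2·(-1)·(-x - 13) = 0 ⇒ x = -5.
Then y = -1 and the distance is √(128) ≈ 11.3137.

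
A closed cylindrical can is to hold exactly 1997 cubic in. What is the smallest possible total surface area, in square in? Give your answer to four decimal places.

877.8762

With radius r and height h, πr²h = 1997 so h = 1997/(πr²), and S(r) = 2πr² + 2πrh = 2πr² + 2·1997/r.
S'(r) = 4πr − 2·1997/r² = 0 ⇒ r³ = 1997/(2π), so r ≈ 6.8244 and h = 2r ≈ 13.6489.
S''(r) = 4π + 4·1997/r³ > 0, so this is the minimum; S ≈ 877.8762.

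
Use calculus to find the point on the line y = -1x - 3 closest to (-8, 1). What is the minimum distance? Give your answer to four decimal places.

2.8284

Minimize D(x)^2 = (x + 8)^2 + (-x - 4)^2.
d/dx[D^2] = 2(x + 8) + 2·(-1)·(-x - 4) = 0 ⇒ x = -6.
Then y = 3 and the distance is √(8) ≈ 2.8284.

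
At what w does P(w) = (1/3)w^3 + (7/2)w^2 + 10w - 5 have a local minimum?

-2

P'(w) = w^2 + 7w + 10 = 0 at w = -5, -2.
P''(w) = 2w + 7. P''(-5) = -3 < 0 ⇒ local maximum; P''(-2) = 3 > 0 ⇒ local minimum.
The local minimum is P(-2) = -41/3.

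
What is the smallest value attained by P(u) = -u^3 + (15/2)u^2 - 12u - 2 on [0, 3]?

Differentiating, P'(u) = -3u^2 + 15u - 12; whose only zero in [0, 3] is u = 1.
Evaluating at the critical points and endpoints: P(0) = -2; P(1) = -15/2; P(3) = 5/2.
So the minimum is P(1) = -15/2.

-15/2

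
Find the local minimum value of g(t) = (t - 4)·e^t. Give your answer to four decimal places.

By the product rule, g'(t) = (t - 3)·e^t. Since e^t > 0, the only critical point is t = 3.
g''(3) has the same sign as 1 > 0, so this is a local minimum.
g(3) = (-1)·e^(3) ≈ -20.0855.

-20.0855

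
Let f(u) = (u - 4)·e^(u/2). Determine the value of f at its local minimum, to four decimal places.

-5.4366

By the product rule, f'(u) = ((1/2)u - 1)·e^(u/2). Since e^(u/2) > 0, the only critical point is u = 2.
f''(2) has the same sign as 1/2 > 0, so this is a local minimum.
f(2) = (-2)·e^(1) ≈ -5.4366.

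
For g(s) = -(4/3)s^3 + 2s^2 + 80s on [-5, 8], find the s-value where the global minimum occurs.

-4

g'(s) = -4s^2 + 4s + 80, which vanishes at s = -4 and s = 5.
Evaluating at the critical points and endpoints: g(-5) = -550/3; g(-4) = -608/3; g(5) = 850/3; g(8) = 256/3.
Hence the absolute minimum is -608/3 at s = -4.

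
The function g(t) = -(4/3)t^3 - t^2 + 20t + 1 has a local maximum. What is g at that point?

79/3

Critical points: g'(t) = -4t^2 - 2t + 20 vanishes at t = -5/2, 2.
Since g''(t) = -8t - 2, we get g''(-5/2) = 18 > 0 ⇒ local minimum; g''(2) = -18 < 0 ⇒ local maximum.
So the local maximum value is g(2) = 79/3.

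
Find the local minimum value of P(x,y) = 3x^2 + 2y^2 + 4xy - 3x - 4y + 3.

3/4

∂P/∂x = 6x + 4y - 3 = 0 and ∂P/∂y = 4x + 4y - 4 = 0, so (x, y) = (-1/2, 3/2).
The Hessian has P_{xx} = 6, P_{yy} = 4, P_{xy} = 4, giving D = 8 > 0 with P_{xx} > 0, so the point is a local minimum.
P(-1/2, 3/2) = 3/4.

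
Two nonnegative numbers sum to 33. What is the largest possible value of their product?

With x + y = 33, the product is P(x) = x(33 − x).
P'(x) = 33 − 2x = 0 gives x = 33/2; P'' = −2 < 0, so this is the maximum.
P = 33/2·33/2 = 1089/4.

1089/4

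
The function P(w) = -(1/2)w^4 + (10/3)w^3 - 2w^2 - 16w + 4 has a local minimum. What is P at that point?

Critical points: P'(w) = -2w^3 + 10w^2 - 4w - 16 vanishes at w = -1, 2, 4.
P''(w) = -6w^2 + 20w - 4. P''(-1) = -30 < 0 ⇒ local maximum; P''(2) = 12 > 0 ⇒ local minimum; P''(4) = -20 < 0 ⇒ local maximum.
So the local minimum value is P(2) = -52/3.

-52/3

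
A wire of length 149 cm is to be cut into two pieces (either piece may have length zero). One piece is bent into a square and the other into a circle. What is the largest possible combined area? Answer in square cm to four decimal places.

1766.6994

Let x be the length used for the square. Square side x/4; circle radius (149−x)/(2π).
A(x) = (x/4)² + π·((149−x)/(2π))² = x²/16 + (149−x)²/(4π) for 0 ≤ x ≤ 149. A'(x) = x/8 − (149−x)/(2π) = 0 gives x = 4·149/(π+4) ≈ 83.4548.
A'' > 0, so the interior critical point is a minimum; the maximum is at an endpoint. A(0) = 1766.6994 and A(149) = 1387.5625, so the largest area is 1766.6994.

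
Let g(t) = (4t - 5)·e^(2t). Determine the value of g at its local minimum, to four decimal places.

-8.9634

Differentiating with the product rule gives g'(t) = (8t - 6)·e^(2t). Since e^(2t) > 0, the only critical point is t = 3/4.
g''(3/4) has the same sign as 8 > 0, so this is a local minimum.
g(3/4) = (-2)·e^(3/2) ≈ -8.9634.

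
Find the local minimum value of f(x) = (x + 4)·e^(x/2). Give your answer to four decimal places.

By the product rule, f'(x) = ((1/2)x + 3)·e^(x/2). Since e^(x/2) > 0, the only critical point is x = -6.
f''(-6) has the same sign as 1/2 > 0, so this is a local minimum.
f(-6) = (-2)·e^(-3) ≈ -0.0996.

-0.0996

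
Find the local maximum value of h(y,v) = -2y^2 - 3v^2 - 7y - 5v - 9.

∂h/∂y = -4y - 7 = 0 and ∂h/∂v = -6v - 5 = 0, so (y, v) = (-7/4, -5/6).
The Hessian has h_{yy} = -4, h_{vv} = -6, h_{yv} = 0, giving D = 24 > 0 with h_{yy} < 0, so the point is a local maximum.
h(-7/4, -5/6) = -19/24.

-19/24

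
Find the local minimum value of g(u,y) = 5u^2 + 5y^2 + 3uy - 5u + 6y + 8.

333/91

∂g/∂u = 10u + 3y - 5 = 0 and ∂g/∂y = 3u + 10y + 6 = 0, so (u, y) = (68/91, -75/91).
The Hessian has g_{uu} = 10, g_{yy} = 10, g_{uy} = 3, giving D = 91 > 0 with g_{uu} > 0, so the point is a local minimum.
g(68/91, -75/91) = 333/91.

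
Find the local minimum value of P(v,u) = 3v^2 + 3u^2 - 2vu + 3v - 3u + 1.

∂P/∂v = 6v - 2u + 3 = 0 and ∂P/∂u = -2v + 6u - 3 = 0, so (v, u) = (-3/8, 3/8).
The Hessian has P_{vv} = 6, P_{uu} = 6, P_{vu} = -2, giving D = 32 > 0 with P_{vv} > 0, so the point is a local minimum.
P(-3/8, 3/8) = -1/8.

-1/8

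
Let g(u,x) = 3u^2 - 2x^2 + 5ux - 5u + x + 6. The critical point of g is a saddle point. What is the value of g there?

272/49

∂g/∂u = 6u + 5x - 5 = 0 and ∂g/∂x = 5u - 4x + 1 = 0, so (u, x) = (15/49, 31/49).
The Hessian has g_{uu} = 6, g_{xx} = -4, g_{ux} = 5, giving D = -49 < 0, so the point is a saddle point.
g(15/49, 31/49) = 272/49.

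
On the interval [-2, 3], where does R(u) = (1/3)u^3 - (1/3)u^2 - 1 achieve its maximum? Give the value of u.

3

R'(u) = u^2 - (2/3)u, which vanishes at u = 0 and u = 2/3.
Compare values at every candidate in [-2, 3]: R(-2) = -5; R(0) = -1; R(2/3) = -85/81; R(3) = 5.
The maximum over the interval is 5, attained at u = 3.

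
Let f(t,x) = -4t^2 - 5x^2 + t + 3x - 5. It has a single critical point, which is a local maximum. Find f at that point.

-359/80

∂f/∂t = -8t + 1 = 0 and ∂f/∂x = -10x + 3 = 0, so (t, x) = (1/8, 3/10).
The Hessian has f_{tt} = -8, f_{xx} = -10, f_{tx} = 0, giving D = 80 > 0 with f_{tt} < 0, so the point is a local maximum.
f(1/8, 3/10) = -359/80.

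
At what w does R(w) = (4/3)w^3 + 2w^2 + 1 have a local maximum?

R'(w) = 4w^2 + 4w. Setting R'(w) = 0 gives w ∈ {-1, 0}.
R''(w) = 8w + 4. R''(-1) = -4 < 0 ⇒ local maximum; R''(0) = 4 > 0 ⇒ local minimum.
The local maximum is R(-1) = 5/3.

-1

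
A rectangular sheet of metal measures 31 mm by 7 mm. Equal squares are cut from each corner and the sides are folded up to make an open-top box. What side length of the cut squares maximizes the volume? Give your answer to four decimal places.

1.6400

With cut size x, the volume is V(x) = x(31 − 2x)(7 − 2x) for 0 < x < 3.5.
V'(x) = 12x^2 − 152x + 217. Setting V'(x) = 0 gives x ≈ 1.6400 (the root in (0, 3.5)).
V''(x) = 24x − 152 is negative there, so this is the maximum; V ≈ 169.1142.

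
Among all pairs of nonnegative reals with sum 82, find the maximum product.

1681

With x + y = 82, the product is P(x) = x(82 − x).
P'(x) = 82 − 2x = 0 gives x = 41; P'' = −2 < 0, so this is the maximum.
P = 41·41 = 1681.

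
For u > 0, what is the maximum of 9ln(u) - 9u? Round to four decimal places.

-9.0000

f'(u) = 9/u − 9 = 0 gives u = 1.
f''(u) = -9/u², which is negative for u > 0, so this is a local maximum.
f(1) = 9·ln(1) - 9 ≈ -9.0000.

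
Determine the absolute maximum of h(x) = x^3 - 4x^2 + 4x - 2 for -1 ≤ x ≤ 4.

14

h'(x) = 3x^2 - 8x + 4, which vanishes at x = 2/3 and x = 2.
Evaluating at the critical points and endpoints: h(-1) = -11, h(2/3) = -22/27, h(2) = -2, h(4) = 14.
So the maximum is h(4) = 14.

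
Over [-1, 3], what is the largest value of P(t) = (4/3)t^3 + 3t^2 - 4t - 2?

49

Differentiating, P'(t) = 4t^2 + 6t - 4; whose only zero in [-1, 3] is t = 1/2.
Candidates: P(-1) = 11/3, P(1/2) = -37/12, P(3) = 49.
Hence the absolute maximum is 49 at t = 3.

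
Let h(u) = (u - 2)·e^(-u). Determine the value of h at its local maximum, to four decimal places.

Differentiating with the product rule gives h'(u) = (-u + 3)·e^(-u). Since e^(-u) > 0, the only critical point is u = 3.
h''(3) has the same sign as -1 < 0, so this is a local maximum.
h(3) = (1)·e^(-3) ≈ 0.0498.

0.0498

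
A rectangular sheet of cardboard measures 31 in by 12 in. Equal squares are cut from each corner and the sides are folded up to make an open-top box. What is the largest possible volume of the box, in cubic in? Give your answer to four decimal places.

With cut size x, the volume is V(x) = x(31 − 2x)(12 − 2x) for 0 < x < 6.
V'(x) = 12x^2 − 172x + 372. Setting V'(x) = 0 gives x ≈ 2.6543 (the root in (0, 6)).
V''(x) = 24x − 172 is negative there, so this is the maximum; V ≈ 456.3045.

456.3045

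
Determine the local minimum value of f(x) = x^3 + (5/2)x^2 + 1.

1

f'(x) = 3x^2 + 5x. Setting f'(x) = 0 gives x ∈ {-5/3, 0}.
Since f''(x) = 6x + 5, we get f''(-5/3) = -5 < 0 ⇒ local maximum; f''(0) = 5 > 0 ⇒ local minimum.
So the local minimum value is f(0) = 1.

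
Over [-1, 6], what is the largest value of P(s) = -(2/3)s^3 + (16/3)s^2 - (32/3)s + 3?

The derivative is -2s^2 + (32/3)s - 32/3, which vanishes at s = 4/3 and s = 4.
Compare values at every candidate in [-1, 6]: P(-1) = 59/3, P(4/3) = -269/81, P(4) = 3, P(6) = -13.
The maximum over the interval is 59/3, attained at s = -1.

59/3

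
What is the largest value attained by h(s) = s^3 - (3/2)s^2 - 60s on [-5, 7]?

152

The derivative is 3s^2 - 3s - 60, which vanishes at s = -4 and s = 5.
Candidates: h(-5) = 275/2,  h(-4) = 152,  h(5) = -425/2,  h(7) = -301/2.
Hence the absolute maximum is 152 at s = -4.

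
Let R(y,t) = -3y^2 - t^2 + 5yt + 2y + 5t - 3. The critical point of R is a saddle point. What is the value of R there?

-168/13

∂R/∂y = -6y + 5t + 2 = 0 and ∂R/∂t = 5y - 2t + 5 = 0, so (y, t) = (-29/13, -40/13).
The Hessian has R_{yy} = -6, R_{tt} = -2, R_{yt} = 5, giving D = -13 < 0, so the point is a saddle point.
R(-29/13, -40/13) = -168/13.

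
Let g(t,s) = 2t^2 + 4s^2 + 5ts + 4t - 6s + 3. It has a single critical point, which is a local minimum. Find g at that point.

-235/7

∂g/∂t = 4t + 5s + 4 = 0 and ∂g/∂s = 5t + 8s - 6 = 0, so (t, s) = (-62/7, 44/7).
The Hessian has g_{tt} = 4, g_{ss} = 8, g_{ts} = 5, giving D = 7 > 0 with g_{tt} > 0, so the point is a local minimum.
g(-62/7, 44/7) = -235/7.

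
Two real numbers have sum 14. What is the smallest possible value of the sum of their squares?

With a + b = 14, a^2 + b^2 = a^2 + (14 − a)^2.
The derivative 2a − 2(14 − a) = 4a − 28 vanishes at a = 7; second derivative 4 > 0, a minimum.
The minimum is 2·(7)^2 = 98.

98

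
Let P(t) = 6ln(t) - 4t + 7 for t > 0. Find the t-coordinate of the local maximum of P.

3/2

P'(t) = 6/t − 4 = 0 gives t = 3/2.
P''(t) = -6/t², which is negative for t > 0, so this is a local maximum.
P(3/2) = 6·ln(3/2) - 6 + 7 ≈ 3.4328.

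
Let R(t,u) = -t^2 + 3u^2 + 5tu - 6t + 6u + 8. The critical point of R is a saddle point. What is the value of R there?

548/37

∂R/∂t = -2t + 5u - 6 = 0 and ∂R/∂u = 5t + 6u + 6 = 0, so (t, u) = (-66/37, 18/37).
The Hessian has R_{tt} = -2, R_{uu} = 6, R_{tu} = 5, giving D = -37 < 0, so the point is a saddle point.
R(-66/37, 18/37) = 548/37.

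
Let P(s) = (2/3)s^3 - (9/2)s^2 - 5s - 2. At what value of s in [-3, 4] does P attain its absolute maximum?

-1/2

The derivative is 2s^2 - 9s - 5, whose only zero in [-3, 4] is s = -1/2.
Candidates: P(-3) = -91/2; P(-1/2) = -17/24; P(4) = -154/3.
Hence the absolute maximum is -17/24 at s = -1/2.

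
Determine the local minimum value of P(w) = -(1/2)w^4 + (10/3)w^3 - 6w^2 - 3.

Critical points: P'(w) = -2w^3 + 10w^2 - 12w vanishes at w = 0, 2, 3.
Second-derivative test with P''(w) = -6w^2 + 20w - 12: P''(0) = -12 < 0 ⇒ local maximum; P''(2) = 4 > 0 ⇒ local minimum; P''(3) = -6 < 0 ⇒ local maximum.
The local minimum is P(2) = -25/3.

-25/3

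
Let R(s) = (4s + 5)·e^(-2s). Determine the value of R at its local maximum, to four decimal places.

R'(s) = 4·e^(-2s) + (4s + 5)·(-2)·e^(-2s) = (-8s - 6)·e^(-2s). Since e^(-2s) > 0, the only critical point is s = -3/4.
R''(-3/4) has the same sign as -8 < 0, so this is a local maximum.
R(-3/4) = (2)·e^(3/2) ≈ 8.9634.

8.9634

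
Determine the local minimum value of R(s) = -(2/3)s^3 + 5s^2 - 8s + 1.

R'(s) = -2s^2 + 10s - 8 = 0 at s = 1, 4.
R''(s) = -4s + 10. R''(1) = 6 > 0 ⇒ local minimum; R''(4) = -6 < 0 ⇒ local maximum.
The local minimum is R(1) = -8/3.

-8/3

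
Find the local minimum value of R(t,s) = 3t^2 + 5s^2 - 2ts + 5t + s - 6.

-237/28

∂R/∂t = 6t - 2s + 5 = 0 and ∂R/∂s = -2t + 10s + 1 = 0, so (t, s) = (-13/14, -2/7).
The Hessian has R_{tt} = 6, R_{ss} = 10, R_{ts} = -2, giving D = 56 > 0 with R_{tt} > 0, so the point is a local minimum.
R(-13/14, -2/7) = -237/28.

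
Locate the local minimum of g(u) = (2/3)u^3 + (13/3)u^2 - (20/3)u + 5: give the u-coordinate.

2/3

g'(u) = 2u^2 + (26/3)u - 20/3 = 0 at u = -5, 2/3.
Second-derivative test with g''(u) = 4u + 26/3: g''(-5) = -34/3 < 0 ⇒ local maximum; g''(2/3) = 34/3 > 0 ⇒ local minimum.
So the local minimum value is g(2/3) = 217/81.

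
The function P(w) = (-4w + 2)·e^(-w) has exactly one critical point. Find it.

By the product rule, P'(w) = (4w - 6)·e^(-w). Since e^(-w) > 0, the only critical point is w = 3/2.
P''(3/2) has the same sign as 4 > 0, so this is a local minimum.
P(3/2) = (-4)·e^(-3/2) ≈ -0.8925.

3/2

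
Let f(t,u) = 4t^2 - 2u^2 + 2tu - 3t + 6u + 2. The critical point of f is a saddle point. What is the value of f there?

∂f/∂t = 8t + 2u - 3 = 0 and ∂f/∂u = 2t - 4u + 6 = 0, so (t, u) = (0, 3/2).
The Hessian has f_{tt} = 8, f_{uu} = -4, f_{tu} = 2, giving D = -36 < 0, so the point is a saddle point.
f(0, 3/2) = 13/2.

13/2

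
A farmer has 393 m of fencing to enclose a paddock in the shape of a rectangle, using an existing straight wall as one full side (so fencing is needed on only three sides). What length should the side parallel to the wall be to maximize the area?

Let the sides perpendicular to the wall have length x and the parallel side y, so 2x + y = 393 and the area is A = xy = x(393 − 2x).
A'(x) = 393 − 4x = 0 gives x = 393/4, and A''(x) = −4 < 0 confirms a maximum.
Then y = 393 − 2·393/4 = 393/2 and A = 154449/8.

393/2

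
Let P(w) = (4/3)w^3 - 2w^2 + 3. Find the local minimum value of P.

P'(w) = 4w^2 - 4w = 0 at w = 0, 1.
Since P''(w) = 8w - 4, we get P''(0) = -4 < 0 ⇒ local maximum; P''(1) = 4 > 0 ⇒ local minimum.
Thus P has its local minimum at w = 1, with value 7/3.

7/3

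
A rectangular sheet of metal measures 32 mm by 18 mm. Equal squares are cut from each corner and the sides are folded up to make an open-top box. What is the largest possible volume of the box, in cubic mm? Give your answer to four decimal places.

With cut size x, the volume is V(x) = x(32 − 2x)(18 − 2x) for 0 < x < 9.
V'(x) = 12x^2 − 200x + 576. Setting V'(x) = 0 gives x ≈ 3.7025 (the root in (0, 9)).
V''(x) = 24x − 200 is negative there, so this is the maximum; V ≈ 964.8124.

964.8124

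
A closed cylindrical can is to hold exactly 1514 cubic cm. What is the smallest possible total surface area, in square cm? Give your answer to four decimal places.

729.9030

With radius r and height h, πr²h = 1514 so h = 1514/(πr²), and S(r) = 2πr² + 2πrh = 2πr² + 2·1514/r.
S'(r) = 4πr − 2·1514/r² = 0 ⇒ r³ = 1514/(2π), so r ≈ 6.2227 and h = 2r ≈ 12.4455.
S''(r) = 4π + 4·1514/r³ > 0, so this is the minimum; S ≈ 729.9030.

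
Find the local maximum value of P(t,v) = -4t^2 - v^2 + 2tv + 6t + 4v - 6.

19/3

∂P/∂t = -8t + 2v + 6 = 0 and ∂P/∂v = 2t - 2v + 4 = 0, so (t, v) = (5/3, 11/3).
The Hessian has P_{tt} = -8, P_{vv} = -2, P_{tv} = 2, giving D = 12 > 0 with P_{tt} < 0, so the point is a local maximum.
P(5/3, 11/3) = 19/3.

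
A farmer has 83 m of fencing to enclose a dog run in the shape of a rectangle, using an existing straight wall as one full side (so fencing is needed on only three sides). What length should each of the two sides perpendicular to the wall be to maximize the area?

83/4

Let the sides perpendicular to the wall have length x and the parallel side y, so 2x + y = 83 and the area is A = xy = x(83 − 2x).
A'(x) = 83 − 4x = 0 gives x = 83/4, and A''(x) = −4 < 0 confirms a maximum.
Then y = 83 − 2·83/4 = 83/2 and A = 6889/8.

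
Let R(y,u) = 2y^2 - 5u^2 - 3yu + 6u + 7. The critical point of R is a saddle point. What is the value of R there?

415/49

∂R/∂y = 4y - 3u = 0 and ∂R/∂u = -3y - 10u + 6 = 0, so (y, u) = (18/49, 24/49).
The Hessian has R_{yy} = 4, R_{uu} = -10, R_{yu} = -3, giving D = -49 < 0, so the point is a saddle point.
R(18/49, 24/49) = 415/49.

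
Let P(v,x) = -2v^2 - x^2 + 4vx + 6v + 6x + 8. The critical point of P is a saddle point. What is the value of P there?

-47/2

∂P/∂v = -4v + 4x + 6 = 0 and ∂P/∂x = 4v - 2x + 6 = 0, so (v, x) = (-9/2, -6).
The Hessian has P_{vv} = -4, P_{xx} = -2, P_{vx} = 4, giving D = -8 < 0, so the point is a saddle point.
P(-9/2, -6) = -47/2.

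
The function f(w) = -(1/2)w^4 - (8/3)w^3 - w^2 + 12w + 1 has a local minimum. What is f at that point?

-41/3

f'(w) = -2w^3 - 8w^2 - 2w + 12 = 0 at w = -3, -2, 1.
Since f''(w) = -6w^2 - 16w - 2, we get f''(-3) = -8 < 0 ⇒ local maximum; f''(-2) = 6 > 0 ⇒ local minimum; f''(1) = -24 < 0 ⇒ local maximum.
The local minimum is f(-2) = -41/3.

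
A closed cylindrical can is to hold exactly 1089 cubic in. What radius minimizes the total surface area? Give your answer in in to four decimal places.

With radius r and height h, πr²h = 1089 so h = 1089/(πr²), and S(r) = 2πr² + 2πrh = 2πr² + 2·1089/r.
S'(r) = 4πr − 2·1089/r² = 0 ⇒ r³ = 1089/(2π), so r ≈ 5.5755 and h = 2r ≈ 11.1510.
S''(r) = 4π + 4·1089/r³ > 0, so this is the minimum; S ≈ 585.9580.

5.5755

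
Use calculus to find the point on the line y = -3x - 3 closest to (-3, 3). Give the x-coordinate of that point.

-21/10

Minimize D(x)^2 = (x + 3)^2 + (-3x - 6)^2.
d/dx[D^2] = 2(x + 3) + 2·(-3)·(-3x - 6) = 0 ⇒ x = -21/10.
Then y = 33/10 and the distance is √(9/10) ≈ 0.9487.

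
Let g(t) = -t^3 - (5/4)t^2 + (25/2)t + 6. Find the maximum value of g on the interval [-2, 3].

2023/108

The derivative is -3t^2 - (5/2)t + 25/2, whose only zero in [-2, 3] is t = 5/3.
Candidates: g(-2) = -16, g(5/3) = 2023/108, g(3) = 21/4.
The maximum over the interval is 2023/108, attained at t = 5/3.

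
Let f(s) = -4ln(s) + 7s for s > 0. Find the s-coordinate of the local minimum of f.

4/7

f'(s) = -4/s + 7 = 0 gives s = 4/7.
f''(s) = 4/s², which is positive for s > 0, so this is a local minimum.
f(4/7) = -4·ln(4/7) + 4 ≈ 6.2385.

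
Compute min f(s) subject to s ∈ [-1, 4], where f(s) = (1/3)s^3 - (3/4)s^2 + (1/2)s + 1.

-7/12

The derivative is s^2 - (3/2)s + 1/2, which vanishes at s = 1/2 and s = 1.
Compare values at every candidate in [-1, 4]: f(-1) = -7/12,  f(1/2) = 53/48,  f(1) = 13/12,  f(4) = 37/3.
So the minimum is f(-1) = -7/12.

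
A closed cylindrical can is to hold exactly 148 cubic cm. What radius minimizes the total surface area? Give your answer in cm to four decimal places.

2.8666

With radius r and height h, πr²h = 148 so h = 148/(πr²), and S(r) = 2πr² + 2πrh = 2πr² + 2·148/r.
S'(r) = 4πr − 2·148/r² = 0 ⇒ r³ = 148/(2π), so r ≈ 2.8666 and h = 2r ≈ 5.7331.
S''(r) = 4π + 4·148/r³ > 0, so this is the minimum; S ≈ 154.8896.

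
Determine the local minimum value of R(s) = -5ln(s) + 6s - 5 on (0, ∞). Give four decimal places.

0.9116

R'(s) = -5/s + 6 = 0 gives s = 5/6.
R''(s) = 5/s², which is positive for s > 0, so this is a local minimum.
R(5/6) = -5·ln(5/6) + 5 - 5 ≈ 0.9116.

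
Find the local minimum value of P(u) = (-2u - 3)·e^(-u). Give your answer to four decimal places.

P'(u) = (-2)·e^(-u) + (-2u - 3)·(-1)·e^(-u) = (2u + 1)·e^(-u). Since e^(-u) > 0, the only critical point is u = -1/2.
P''(-1/2) has the same sign as 2 > 0, so this is a local minimum.
P(-1/2) = (-2)·e^(1/2) ≈ -3.2974.

-3.2974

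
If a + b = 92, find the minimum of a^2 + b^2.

4232

With a + b = 92, a^2 + b^2 = a^2 + (92 − a)^2.
The derivative 2a − 2(92 − a) = 4a − 184 vanishes at a = 46; second derivative 4 > 0, a minimum.
The minimum is 2·(46)^2 = 4232.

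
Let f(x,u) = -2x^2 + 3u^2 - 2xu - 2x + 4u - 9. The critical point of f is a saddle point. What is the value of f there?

∂f/∂x = -4x - 2u - 2 = 0 and ∂f/∂u = -2x + 6u + 4 = 0, so (x, u) = (-1/7, -5/7).
The Hessian has f_{xx} = -4, f_{uu} = 6, f_{xu} = -2, giving D = -28 < 0, so the point is a saddle point.
f(-1/7, -5/7) = -72/7.

-72/7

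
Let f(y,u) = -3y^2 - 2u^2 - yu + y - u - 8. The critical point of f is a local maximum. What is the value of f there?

∂f/∂y = -6y - u + 1 = 0 and ∂f/∂u = -y - 4u - 1 = 0, so (y, u) = (5/23, -7/23).
The Hessian has f_{yy} = -6, f_{uu} = -4, f_{yu} = -1, giving D = 23 > 0 with f_{yy} < 0, so the point is a local maximum.
f(5/23, -7/23) = -178/23.

-178/23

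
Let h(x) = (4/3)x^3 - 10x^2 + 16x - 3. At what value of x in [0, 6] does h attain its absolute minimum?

The derivative is 4x^2 - 20x + 16, which vanishes at x = 1 and x = 4.
Evaluating at the critical points and endpoints: h(0) = -3,  h(1) = 13/3,  h(4) = -41/3,  h(6) = 21.
So the minimum is h(4) = -41/3.

4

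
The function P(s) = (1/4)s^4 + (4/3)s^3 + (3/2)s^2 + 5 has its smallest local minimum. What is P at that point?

11/4

P'(s) = s^3 + 4s^2 + 3s = 0 at s = -3, -1, 0.
Second-derivative test with P''(s) = 3s^2 + 8s + 3: P''(-3) = 6 > 0 ⇒ local minimum; P''(-1) = -2 < 0 ⇒ local maximum; P''(0) = 3 > 0 ⇒ local minimum.
So the smallest local minimum value is P(-3) = 11/4.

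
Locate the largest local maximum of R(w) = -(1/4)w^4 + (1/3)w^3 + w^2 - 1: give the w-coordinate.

2

R'(w) = -w^3 + w^2 + 2w = 0 at w = -1, 0, 2.
Second-derivative test with R''(w) = -3w^2 + 2w + 2: R''(-1) = -3 < 0 ⇒ local maximum; R''(0) = 2 > 0 ⇒ local minimum; R''(2) = -6 < 0 ⇒ local maximum.
The largest local maximum is R(2) = 5/3.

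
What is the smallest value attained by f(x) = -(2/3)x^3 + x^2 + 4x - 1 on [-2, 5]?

-118/3

f'(x) = -2x^2 + 2x + 4, which vanishes at x = -1 and x = 2.
Candidates: f(-2) = 1/3; f(-1) = -10/3; f(2) = 17/3; f(5) = -118/3.
Hence the absolute minimum is -118/3 at x = 5.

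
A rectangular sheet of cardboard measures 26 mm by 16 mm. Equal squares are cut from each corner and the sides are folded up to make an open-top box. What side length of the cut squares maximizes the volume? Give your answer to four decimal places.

3.2141

With cut size x, the volume is V(x) = x(26 − 2x)(16 − 2x) for 0 < x < 8.
V'(x) = 12x^2 − 168x + 416. Setting V'(x) = 0 gives x ≈ 3.2141 (the root in (0, 8)).
V''(x) = 24x − 168 is negative there, so this is the maximum; V ≈ 602.1210.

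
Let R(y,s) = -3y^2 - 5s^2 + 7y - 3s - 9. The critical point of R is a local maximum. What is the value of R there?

-67/15

∂R/∂y = -6y + 7 = 0 and ∂R/∂s = -10s - 3 = 0, so (y, s) = (7/6, -3/10).
The Hessian has R_{yy} = -6, R_{ss} = -10, R_{ys} = 0, giving D = 60 > 0 with R_{yy} < 0, so the point is a local maximum.
R(7/6, -3/10) = -67/15.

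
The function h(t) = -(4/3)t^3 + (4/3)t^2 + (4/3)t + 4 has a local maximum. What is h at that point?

Critical points: h'(t) = -4t^2 + (8/3)t + 4/3 vanishes at t = -1/3, 1.
Second-derivative test with h''(t) = -8t + 8/3: h''(-1/3) = 16/3 > 0 ⇒ local minimum; h''(1) = -16/3 < 0 ⇒ local maximum.
So the local maximum value is h(1) = 16/3.

16/3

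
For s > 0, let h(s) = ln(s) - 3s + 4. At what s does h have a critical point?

h'(s) = 1/s − 3 = 0 gives s = 1/3.
h''(s) = -1/s², which is negative for s > 0, so this is a local maximum.
h(1/3) = 1·ln(1/3) - 1 + 4 ≈ 1.9014.

1/3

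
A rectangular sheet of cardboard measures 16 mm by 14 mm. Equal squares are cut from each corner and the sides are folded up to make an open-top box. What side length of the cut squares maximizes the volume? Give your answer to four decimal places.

2.4834

With cut size x, the volume is V(x) = x(16 − 2x)(14 − 2x) for 0 < x < 7.
V'(x) = 12x^2 − 120x + 224. Setting V'(x) = 0 gives x ≈ 2.4834 (the root in (0, 7)).
V''(x) = 24x − 120 is negative there, so this is the maximum; V ≈ 247.5083.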